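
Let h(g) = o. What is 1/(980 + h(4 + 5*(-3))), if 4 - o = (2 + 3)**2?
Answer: 1/959 ≈ 0.0010428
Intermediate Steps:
o = -21 (o = 4 - (2 + 3)**2 = 4 - 1*5**2 = 4 - 1*25 = 4 - 25 = -21)
h(g) = -21
1/(980 + h(4 + 5*(-3))) = 1/(980 - 21) = 1/959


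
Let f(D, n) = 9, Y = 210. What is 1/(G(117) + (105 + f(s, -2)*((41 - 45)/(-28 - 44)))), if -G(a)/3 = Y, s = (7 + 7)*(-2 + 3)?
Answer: -2/1049 ≈ -0.0019066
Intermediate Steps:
s = 14 (s = 14*1 = 14)
G(a) = -630 (G(a) = -3*210 = -630)
1/(G(117) + (105 + f(s, -2)*((41 - 45)/(-28 - 44)))) = 1/(-630 + (105 + 9*((41 - 45)/(-28 - 44)))) = 1/(-630 + (105 + 9*(-4/(-72)))) = 1/(-630 + (105 + 9*(-4*(-1/72)))) = 1/(-630 + (105 + 9*(1/18))) = 1/(-630 + (105 + ½)) = 1/(-630 + 211/2) = 1/(-1049/2) = -2/1049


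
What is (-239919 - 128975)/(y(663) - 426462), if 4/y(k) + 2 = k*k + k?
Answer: 40599551405/46935341564 ≈ 0.86501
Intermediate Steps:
y(k) = 4/(-2 + k + k²) (y(k) = 4/(-2 + (k*k + k)) = 4/(-2 + (k² + k)) = 4/(-2 + (k + k²)) = 4/(-2 + k + k²))
(-239919 - 128975)/(y(663) - 426462) = (-239919 - 128975)/(4/(-2 + 663 + 663²) - 426462) = -368894/(4/(-2 + 663 + 439569) - 426462) = -368894/(4/440230 - 426462) = -368894/(4*(1/440230) - 426462) = -368894/(2/220115 - 426462) = -368894/(-93870683128/220115) = -368894*(-220115/93870683128) = 40599551405/46935341564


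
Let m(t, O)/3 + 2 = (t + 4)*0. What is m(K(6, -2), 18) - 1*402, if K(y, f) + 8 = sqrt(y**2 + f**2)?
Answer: -408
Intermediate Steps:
K(y, f) = -8 + sqrt(f**2 + y**2) (K(y, f) = -8 + sqrt(y**2 + f**2) = -8 + sqrt(f**2 + y**2))
m(t, O) = -6 (m(t, O) = -6 + 3*((t + 4)*0) = -6 + 3*((4 + t)*0) = -6 + 3*0 = -6 + 0 = -6)
m(K(6, -2), 18) - 1*402 = -6 - 1*402 = -6 - 402 = -408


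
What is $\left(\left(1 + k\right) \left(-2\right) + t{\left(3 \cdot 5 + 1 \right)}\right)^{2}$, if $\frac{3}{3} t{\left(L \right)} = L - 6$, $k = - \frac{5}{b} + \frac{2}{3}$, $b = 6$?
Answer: $\frac{625}{9} \approx 69.444$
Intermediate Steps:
$k = - \frac{1}{6}$ ($k = - \frac{5}{6} + \frac{2}{3} = - \frac{1}{6} \approx -0.16667$)
$t{\left(L \right)} = -6 + L$ ($t{\left(L \right)} = L - 6 = -6 + L$)
$\left(\left(1 + k\right) \left(-2\right) + t{\left(3 \cdot 5 + 1 \right)}\right)^{2} = \left(\left(1 - \frac{1}{6}\right) \left(-2\right) + \left(-6 + \left(3 \cdot 5 + 1\right)\right)\right)^{2} = \left(\frac{5}{6} \left(-2\right) + \left(-6 + \left(15 + 1\right)\right)\right)^{2} = \left(- \frac{5}{3} + \left(-6 + 16\right)\right)^{2} = \left(- \frac{5}{3} + 10\right)^{2} = \left(\frac{25}{3}\right)^{2} = \frac{625}{9}$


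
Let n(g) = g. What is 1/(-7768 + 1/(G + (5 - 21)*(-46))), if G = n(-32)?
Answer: -704/5468671 ≈ -0.00012873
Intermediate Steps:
G = -32
1/(-7768 + 1/(G + (5 - 21)*(-46))) = 1/(-7768 + 1/(-32 + (5 - 21)*(-46))) = 1/(-7768 + 1/(-32 - 16*(-46))) = 1/(-7768 + 1/(-32 + 736)) = 1/(-7768 + 1/704) = 1/(-5468671/704) = -704/5468671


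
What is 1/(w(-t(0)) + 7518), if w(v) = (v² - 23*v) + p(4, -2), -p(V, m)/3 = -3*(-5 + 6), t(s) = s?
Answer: 1/7527 ≈ 0.00013286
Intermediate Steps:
p(V, m) = 9 (p(V, m) = -(-9)*(-5 + 6) = -(-9) = -3*(-3) = 9)
w(v) = 9 + v² - 23*v (w(v) = (v² - 23*v) + 9 = 9 + v² - 23*v)
1/(w(-t(0)) + 7518) = 1/((9 + (-1*0)² - (-23)*0) + 7518) = 1/((9 + 0² - 23*0) + 7518) = 1/((9 + 0 + 0) + 7518) = 1/(9 + 7518) = 1/7527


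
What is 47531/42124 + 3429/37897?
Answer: 1945725503/1596373228 ≈ 1.2188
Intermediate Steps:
47531/42124 + 3429/37897 = 1945725503/1596373228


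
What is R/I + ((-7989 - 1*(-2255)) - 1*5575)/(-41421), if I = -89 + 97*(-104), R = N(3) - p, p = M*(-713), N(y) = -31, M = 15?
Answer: -326621851/421541517 ≈ -0.77483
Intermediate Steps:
p = -10695 (p = 15*(-713) = -10695)
R = 10664 (R = -31 - 1*(-10695) = -31 + 10695 = 10664)
I = -10177 (I = -89 - 10088 = -10177)
R/I + ((-7989 - 1*(-2255)) - 1*5575)/(-41421) = 10664/(-10177) + ((-7989 - 1*(-2255)) - 1*5575)/(-41421) = 10664*(-1/10177) + ((-7989 + 2255) - 5575)*(-1/41421) = -10664/10177 + (-5734 - 5575)*(-1/41421) = -10664/10177 - 11309*(-1/41421) = -10664/10177 + 11309/41421 = -326621851/421541517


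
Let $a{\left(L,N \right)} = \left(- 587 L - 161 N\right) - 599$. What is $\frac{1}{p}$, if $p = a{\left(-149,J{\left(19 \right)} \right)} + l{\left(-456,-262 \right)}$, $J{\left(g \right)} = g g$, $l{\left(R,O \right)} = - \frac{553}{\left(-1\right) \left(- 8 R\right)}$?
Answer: $\frac{3648}{104855017} \approx 3.4791 \cdot 10^{-5}$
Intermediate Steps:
$l{\left(R,O \right)} = - \frac{553}{8 R}$
$J{\left(g \right)} = g^{2}$
$a{\left(L,N \right)} = -599 - 587 L - 161 N$
$p = \frac{104855017}{3648}$ ($p = \left(-599 - -87463 - 161 \cdot 19^{2}\right) - \frac{553}{8 \left(-456\right)} = \left(-599 + 87463 - 58121\right) - - \frac{553}{3648} = \left(-599 + 87463 - 58121\right) + \frac{553}{3648} = 28743 + \frac{553}{3648} = \frac{104855017}{3648} \approx 28743.0$)
$\frac{1}{p} = \frac{1}{\frac{104855017}{3648}} = \frac{3648}{104855017}$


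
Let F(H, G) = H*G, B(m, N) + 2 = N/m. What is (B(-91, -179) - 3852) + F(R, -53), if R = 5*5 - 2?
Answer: -461464/91 ≈ -5071.0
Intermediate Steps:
B(m, N) = -2 + N/m
R = 23 (R = 25 - 2 = 23)
F(H, G) = G*H
(B(-91, -179) - 3852) + F(R, -53) = ((-2 - 179/(-91)) - 3852) - 53*23 = ((-2 - 179*(-1/91)) - 3852) - 1219 = ((-2 + 179/91) - 3852) - 1219 = (-3/91 - 3852) - 1219 = -350535/91 - 1219 = -461464/91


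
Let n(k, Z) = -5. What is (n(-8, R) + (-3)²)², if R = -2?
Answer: 16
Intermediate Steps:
(n(-8, R) + (-3)²)² = (-5 + (-3)²)² = (-5 + 9)² = 4² = 16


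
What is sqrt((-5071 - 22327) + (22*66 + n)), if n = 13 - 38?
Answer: I*sqrt(25971) ≈ 161.16*I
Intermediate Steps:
n = -25
sqrt((-5071 - 22327) + (22*66 + n)) = sqrt((-5071 - 22327) + (22*66 - 25)) = sqrt(-27398 + (1452 - 25)) = sqrt(-27398 + 1427) = sqrt(-25971) = I*sqrt(25971)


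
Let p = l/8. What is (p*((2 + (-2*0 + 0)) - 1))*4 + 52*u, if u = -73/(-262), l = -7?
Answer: 2879/262 ≈ 10.989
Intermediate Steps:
p = -7/8 ≈ -0.87500
u = 73/262 (u = -73*(-1/262) = 73/262 ≈ 0.27863)
(p*((2 + (-2*0 + 0)) - 1))*4 + 52*u = -7*((2 + (-2*0 + 0)) - 1)/8*4 + 52*(73/262) = -7*((2 + (0 + 0)) - 1)/8*4 + 1898/131 = -7*((2 + 0) - 1)/8*4 + 1898/131 = -7*(2 - 1)/8*4 + 1898/131 = -7/8*1*4 + 1898/131 = -7/8*4 + 1898/131 = -7/2 + 1898/131 = 2879/262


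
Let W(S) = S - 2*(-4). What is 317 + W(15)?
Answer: 340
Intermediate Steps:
W(S) = 8 + S (W(S) = S + 8 = 8 + S)
317 + W(15) = 317 + (8 + 15) = 317 + 23 = 340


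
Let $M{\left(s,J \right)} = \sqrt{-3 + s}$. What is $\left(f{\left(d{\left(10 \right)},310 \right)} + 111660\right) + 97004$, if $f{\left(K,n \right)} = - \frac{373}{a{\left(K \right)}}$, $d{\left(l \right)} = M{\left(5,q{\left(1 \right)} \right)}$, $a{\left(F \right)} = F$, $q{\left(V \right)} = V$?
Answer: $208664 - \frac{373 \sqrt{2}}{2} \approx 2.084 \cdot 10^{5}$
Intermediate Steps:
$d{\left(l \right)} = \sqrt{2}$ ($d{\left(l \right)} = \sqrt{-3 + 5} = \sqrt{2}$)
$f{\left(K,n \right)} = - \frac{373}{K}$
$\left(f{\left(d{\left(10 \right)},310 \right)} + 111660\right) + 97004 = \left(- \frac{373}{\sqrt{2}} + 111660\right) + 97004 = \left(- 373 \frac{\sqrt{2}}{2} + 111660\right) + 97004 = \left(- \frac{373 \sqrt{2}}{2} + 111660\right) + 97004 = \left(111660 - \frac{373 \sqrt{2}}{2}\right) + 97004 = 208664 - \frac{373 \sqrt{2}}{2}$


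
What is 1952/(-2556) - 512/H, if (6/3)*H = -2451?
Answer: -180584/522063 ≈ -0.34590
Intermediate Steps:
H = -2451/2 (H = (½)*(-2451) = -2451/2 ≈ -1225.5)
1952/(-2556) - 512/H = 1952/(-2556) - 512/(-2451/2) = 1952*(-1/2556) - 512*(-2/2451) = -488/639 + 1024/2451 = -180584/522063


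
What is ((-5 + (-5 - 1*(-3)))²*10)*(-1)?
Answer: -490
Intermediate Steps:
((-5 + (-5 - 1*(-3)))²*10)*(-1) = ((-5 + (-5 + 3))²*10)*(-1) = ((-5 - 2)²*10)*(-1) = ((-7)²*10)*(-1) = (49*10)*(-1) = 490*(-1) = -490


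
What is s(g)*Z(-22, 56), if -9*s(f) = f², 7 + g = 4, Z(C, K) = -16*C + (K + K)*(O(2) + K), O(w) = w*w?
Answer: -7072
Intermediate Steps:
O(w) = w²
Z(C, K) = -16*C + 2*K*(4 + K) (Z(C, K) = -16*C + (K + K)*(2² + K) = -16*C + (2*K)*(4 + K) = -16*C + 2*K*(4 + K))
g = -3 (g = -7 + 4 = -3)
s(f) = -f²/9
s(g)*Z(-22, 56) = (-⅑*(-3)²)*(-16*(-22) + 2*56² + 8*56) = (-⅑*9)*(352 + 2*3136 + 448) = -(352 + 6272 + 448) = -1*7072 = -7072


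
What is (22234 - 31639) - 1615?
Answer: -11020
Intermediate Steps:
(22234 - 31639) - 1615 = -9405 - 1615 = -11020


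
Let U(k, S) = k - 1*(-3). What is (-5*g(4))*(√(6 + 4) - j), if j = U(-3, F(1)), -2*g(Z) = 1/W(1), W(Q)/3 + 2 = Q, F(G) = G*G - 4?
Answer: -5*√10/6 ≈ -2.6352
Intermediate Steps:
F(G) = -4 + G² (F(G) = G² - 4 = -4 + G²)
U(k, S) = 3 + k (U(k, S) = k + 3 = 3 + k)
W(Q) = -6 + 3*Q
g(Z) = ⅙ (g(Z) = -1/(2*(-6 + 3*1)) = -1/(2*(-6 + 3)) = -½/(-3) = -½*(-⅓) = ⅙)
j = 0 (j = 3 - 3 = 0)
(-5*g(4))*(√(6 + 4) - j) = (-5*⅙)*(√(6 + 4) - 1*0) = -5*(√10 + 0)/6 = -5*√10/6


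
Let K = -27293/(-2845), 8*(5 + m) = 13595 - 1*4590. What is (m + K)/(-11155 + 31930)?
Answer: 25723769/472839000 ≈ 0.054403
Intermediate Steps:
m = 8965/8 (m = -5 + (13595 - 1*4590)/8 = -5 + (13595 - 4590)/8 = -5 + (1/8)*9005 = -5 + 9005/8 = 8965/8 ≈ 1120.6)
K = 27293/2845 (K = -27293*(-1/2845) = 27293/2845 ≈ 9.5933)
(m + K)/(-11155 + 31930) = (8965/8 + 27293/2845)/(-11155 + 31930) = (25723769/22760)/20775 = (25723769/22760)*(1/20775) = 25723769/472839000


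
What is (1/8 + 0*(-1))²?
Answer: 1/64 ≈ 0.015625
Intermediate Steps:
(1/8 + 0*(-1))² = (⅛ + 0)² = (⅛)² = 1/64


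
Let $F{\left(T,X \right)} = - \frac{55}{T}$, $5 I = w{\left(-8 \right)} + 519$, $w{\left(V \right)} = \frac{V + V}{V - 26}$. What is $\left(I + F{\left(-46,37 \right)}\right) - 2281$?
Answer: $- \frac{8507809}{3910} \approx -2175.9$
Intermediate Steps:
$w{\left(V \right)} = \frac{2 V}{-26 + V}$
$I = \frac{8831}{85}$ ($I = \frac{2 \left(-8\right) \frac{1}{-26 - 8} + 519}{5} = \frac{2 \left(-8\right) \frac{1}{-34} + 519}{5} = \frac{2 \left(-8\right) \left(- \frac{1}{34}\right) + 519}{5} = \frac{\frac{8}{17} + 519}{5} = \frac{1}{5} \cdot \frac{8831}{17} = \frac{8831}{85} \approx 103.89$)
$\left(I + F{\left(-46,37 \right)}\right) - 2281 = \left(\frac{8831}{85} - \frac{55}{-46}\right) - 2281 = \left(\frac{8831}{85} - - \frac{55}{46}\right) - 2281 = \left(\frac{8831}{85} + \frac{55}{46}\right) - 2281 = \frac{410901}{3910} - 2281 = - \frac{8507809}{3910}$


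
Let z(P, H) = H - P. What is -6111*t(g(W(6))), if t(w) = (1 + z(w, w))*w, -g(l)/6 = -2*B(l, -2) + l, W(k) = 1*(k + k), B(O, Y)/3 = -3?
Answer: 1099980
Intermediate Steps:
B(O, Y) = -9 (B(O, Y) = 3*(-3) = -9)
W(k) = 2*k (W(k) = 1*(2*k) = 2*k)
g(l) = -108 - 6*l (g(l) = -6*(-2*(-9) + l) = -6*(18 + l) = -108 - 6*l)
t(w) = w (t(w) = (1 + (w - w))*w = (1 + 0)*w = 1*w = w)
-6111*t(g(W(6))) = -6111*(-108 - 12*6) = -6111*(-108 - 6*12) = -6111*(-108 - 72) = -6111*(-180) = 1099980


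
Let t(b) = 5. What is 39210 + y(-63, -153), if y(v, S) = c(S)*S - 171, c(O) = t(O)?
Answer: 38274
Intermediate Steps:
c(O) = 5
y(v, S) = -171 + 5*S (y(v, S) = 5*S - 171 = -171 + 5*S)
39210 + y(-63, -153) = 39210 + (-171 + 5*(-153)) = 39210 + (-171 - 765) = 39210 - 936 = 38274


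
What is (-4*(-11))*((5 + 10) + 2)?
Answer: 748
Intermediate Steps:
(-4*(-11))*((5 + 10) + 2) = 44*(15 + 2) = 44*17 = 748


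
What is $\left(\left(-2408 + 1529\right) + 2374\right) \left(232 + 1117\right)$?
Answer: $2016755$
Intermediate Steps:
$\left(\left(-2408 + 1529\right) + 2374\right) \left(232 + 1117\right) = \left(-879 + 2374\right) 1349 = 1495 \cdot 1349 = 2016755$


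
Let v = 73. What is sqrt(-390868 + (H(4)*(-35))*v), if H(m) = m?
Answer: 8*I*sqrt(6267) ≈ 633.32*I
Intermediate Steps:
sqrt(-390868 + (H(4)*(-35))*v) = sqrt(-390868 + (4*(-35))*73) = sqrt(-390868 - 140*73) = sqrt(-390868 - 10220) = sqrt(-401088) = 8*I*sqrt(6267)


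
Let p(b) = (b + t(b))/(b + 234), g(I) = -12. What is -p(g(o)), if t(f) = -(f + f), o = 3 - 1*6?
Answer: -2/37 ≈ -0.054054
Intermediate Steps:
o = -3 (o = 3 - 6 = -3)
t(f) = -2*f
p(b) = -b/(234 + b) (p(b) = (b - 2*b)/(b + 234) = (-b)/(234 + b) = -b/(234 + b))
-p(g(o)) = -(-1)*(-12)/(234 - 12) = -(-1)*(-12)/222 = -1*2/37 = -2/37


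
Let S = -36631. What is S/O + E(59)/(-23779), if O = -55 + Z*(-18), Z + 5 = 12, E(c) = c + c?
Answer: 871027191/4303999 ≈ 202.38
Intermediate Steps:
E(c) = 2*c
Z = 7 (Z = -5 + 12 = 7)
O = -181 (O = -55 + 7*(-18) = -55 - 126 = -181)
S/O + E(59)/(-23779) = -36631/(-181) + (2*59)/(-23779) = -36631*(-1/181) + 118*(-1/23779) = 36631/181 - 118/23779 = 871027191/4303999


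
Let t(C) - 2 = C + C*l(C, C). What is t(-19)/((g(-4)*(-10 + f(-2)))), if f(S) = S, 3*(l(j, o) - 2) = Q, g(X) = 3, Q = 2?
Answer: 203/108 ≈ 1.8796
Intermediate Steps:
l(j, o) = 8/3 (l(j, o) = 2 + (1/3)*2 = 2 + 2/3 = 8/3)
t(C) = 2 + 11*C/3 (t(C) = 2 + (C + C*(8/3)) = 2 + (C + 8*C/3) = 2 + 11*C/3)
t(-19)/((g(-4)*(-10 + f(-2)))) = (2 + (11/3)*(-19))/((3*(-10 - 2))) = (2 - 209/3)/((3*(-12))) = -203/3/(-36) = -203/3*(-1/36) = 203/108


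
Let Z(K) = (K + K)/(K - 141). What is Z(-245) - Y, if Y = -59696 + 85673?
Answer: -5013316/193 ≈ -25976.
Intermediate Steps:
Z(K) = 2*K/(-141 + K) (Z(K) = (2*K)/(-141 + K) = 2*K/(-141 + K))
Y = 25977
Z(-245) - Y = 2*(-245)/(-141 - 245) - 1*25977 = 2*(-245)/(-386) - 25977 = 2*(-245)*(-1/386) - 25977 = 245/193 - 25977 = -5013316/193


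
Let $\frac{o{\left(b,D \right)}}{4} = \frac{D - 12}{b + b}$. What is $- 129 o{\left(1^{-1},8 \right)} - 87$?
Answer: $945$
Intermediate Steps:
$o{\left(b,D \right)} = \frac{2 \left(-12 + D\right)}{b}$ ($o{\left(b,D \right)} = 4 \frac{D - 12}{b + b} = 4 \frac{-12 + D}{2 b} = \frac{2 \left(-12 + D\right)}{b}$)
$- 129 o{\left(1^{-1},8 \right)} - 87 = - 129 \frac{2 \left(-12 + 8\right)}{1^{-1}} - 87 = - 129 \cdot 2 \cdot 1^{-1} \left(-4\right) - 87 = - 129 \cdot 2 \cdot 1 \left(-4\right) - 87 = \left(-129\right) \left(-8\right) - 87 = 1032 - 87 = 945$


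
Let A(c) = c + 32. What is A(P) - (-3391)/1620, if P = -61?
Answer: -43589/1620 ≈ -26.907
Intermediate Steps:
A(c) = 32 + c
A(P) - (-3391)/1620 = (32 - 61) - (-3391)/1620 = -29 - (-3391)/1620 = -29 - 1*(-3391/1620) = -29 + 3391/1620 = -43589/1620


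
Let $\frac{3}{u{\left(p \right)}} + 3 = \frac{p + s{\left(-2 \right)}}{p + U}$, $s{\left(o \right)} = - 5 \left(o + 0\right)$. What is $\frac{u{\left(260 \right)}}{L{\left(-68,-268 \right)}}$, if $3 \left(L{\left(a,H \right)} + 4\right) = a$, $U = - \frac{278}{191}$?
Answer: $\frac{74073}{1287680} \approx 0.057524$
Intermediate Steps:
$s{\left(o \right)} = - 5 o$
$U = - \frac{278}{191}$ ($U = \left(-278\right) \frac{1}{191} = - \frac{278}{191} \approx -1.4555$)
$L{\left(a,H \right)} = -4 + \frac{a}{3}$
$u{\left(p \right)} = \frac{3}{-3 + \frac{10 + p}{- \frac{278}{191} + p}}$ ($u{\left(p \right)} = \frac{3}{-3 + \frac{p - -10}{p - \frac{278}{191}}} = \frac{3}{-3 + \frac{p + 10}{- \frac{278}{191} + p}} = \frac{3}{-3 + \frac{10 + p}{- \frac{278}{191} + p}}$)
$\frac{u{\left(260 \right)}}{L{\left(-68,-268 \right)}} = \frac{\frac{3}{2} \frac{1}{-1372 + 191 \cdot 260} \left(278 - 49660\right)}{-4 + \frac{1}{3} \left(-68\right)} = \frac{\frac{3}{2} \frac{1}{-1372 + 49660} \left(278 - 49660\right)}{-4 - \frac{68}{3}} = \frac{\frac{3}{2} \cdot \frac{1}{48288} \left(-49382\right)}{- \frac{80}{3}} = \frac{3}{2} \cdot \frac{1}{48288} \left(-49382\right) \left(- \frac{3}{80}\right) = \left(- \frac{24691}{16096}\right) \left(- \frac{3}{80}\right) = \frac{74073}{1287680}$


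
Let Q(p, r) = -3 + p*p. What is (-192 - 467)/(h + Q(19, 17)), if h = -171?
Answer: -659/187 ≈ -3.5241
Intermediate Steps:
Q(p, r) = -3 + p²
(-192 - 467)/(h + Q(19, 17)) = (-192 - 467)/(-171 + (-3 + 19²)) = -659/(-171 + (-3 + 361)) = -659/(-171 + 358) = -659/187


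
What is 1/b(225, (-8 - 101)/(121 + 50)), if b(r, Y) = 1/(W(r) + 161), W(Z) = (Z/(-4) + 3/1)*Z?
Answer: -47281/4 ≈ -11820.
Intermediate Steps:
W(Z) = Z*(3 - Z/4) (W(Z) = (Z*(-1/4) + 3*1)*Z = (-Z/4 + 3)*Z = (3 - Z/4)*Z = Z*(3 - Z/4))
b(r, Y) = 1/(161 + r*(12 - r)/4) (b(r, Y) = 1/(r*(12 - r)/4 + 161) = 1/(161 + r*(12 - r)/4))
1/b(225, (-8 - 101)/(121 + 50)) = 1/(-4/(-644 + 225*(-12 + 225))) = 1/(-4/(-644 + 225*213)) = 1/(-4/(-644 + 47925)) = 1/(-4/47281) = -47281/4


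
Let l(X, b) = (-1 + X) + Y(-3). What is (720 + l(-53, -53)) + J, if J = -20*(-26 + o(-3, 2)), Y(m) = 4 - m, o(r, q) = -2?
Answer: 1233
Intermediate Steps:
J = 560 (J = -20*(-26 - 2) = -20*(-28) = 560)
l(X, b) = 6 + X (l(X, b) = (-1 + X) + (4 - 1*(-3)) = (-1 + X) + (4 + 3) = (-1 + X) + 7 = 6 + X)
(720 + l(-53, -53)) + J = (720 + (6 - 53)) + 560 = (720 - 47) + 560 = 673 + 560 = 1233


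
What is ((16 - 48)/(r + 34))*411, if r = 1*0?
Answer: -6576/17 ≈ -386.82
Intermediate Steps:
r = 0
((16 - 48)/(r + 34))*411 = ((16 - 48)/(0 + 34))*411 = -32/34*411 = -32*1/34*411 = -16/17*411 = -6576/17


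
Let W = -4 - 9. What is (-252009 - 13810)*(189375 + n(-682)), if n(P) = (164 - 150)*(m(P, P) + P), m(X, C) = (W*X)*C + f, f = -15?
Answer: 22454515361869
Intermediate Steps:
W = -13
m(X, C) = -15 - 13*C*X (m(X, C) = (-13*X)*C - 15 = -13*C*X - 15 = -15 - 13*C*X)
n(P) = -210 - 182*P**2 + 14*P (n(P) = (164 - 150)*((-15 - 13*P*P) + P) = 14*((-15 - 13*P**2) + P) = 14*(-15 + P - 13*P**2) = -210 - 182*P**2 + 14*P)
(-252009 - 13810)*(189375 + n(-682)) = (-252009 - 13810)*(189375 + (-210 - 182*(-682)**2 + 14*(-682))) = -265819*(189375 + (-210 - 182*465124 - 9548)) = -265819*(189375 + (-210 - 84652568 - 9548)) = -265819*(189375 - 84662326) = -265819*(-84472951) = 22454515361869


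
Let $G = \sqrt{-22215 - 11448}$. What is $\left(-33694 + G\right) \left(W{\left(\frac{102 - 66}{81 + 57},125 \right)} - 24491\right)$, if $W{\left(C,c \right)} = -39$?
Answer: $826513820 - 171710 i \sqrt{687} \approx 8.2651 \cdot 10^{8} - 4.5006 \cdot 10^{6} i$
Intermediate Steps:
$G = 7 i \sqrt{687}$ ($G = \sqrt{-33663} = 7 i \sqrt{687} \approx 183.47 i$)
$\left(-33694 + G\right) \left(W{\left(\frac{102 - 66}{81 + 57},125 \right)} - 24491\right) = \left(-33694 + 7 i \sqrt{687}\right) \left(-39 - 24491\right) = \left(-33694 + 7 i \sqrt{687}\right) \left(-24530\right) = 826513820 - 171710 i \sqrt{687}$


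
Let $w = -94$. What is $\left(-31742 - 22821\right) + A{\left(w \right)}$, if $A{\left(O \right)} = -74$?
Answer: $-54637$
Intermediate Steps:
$\left(-31742 - 22821\right) + A{\left(w \right)} = \left(-31742 - 22821\right) - 74 = -54563 - 74 = -54637$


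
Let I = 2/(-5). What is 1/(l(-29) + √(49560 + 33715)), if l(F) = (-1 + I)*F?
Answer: -1015/2040666 + 125*√3331/2040666 ≈ 0.0030379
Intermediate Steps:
I = -⅖ (I = 2*(-⅕) = -⅖ ≈ -0.40000)
l(F) = -7*F/5 (l(F) = (-1 - ⅖)*F = -7*F/5)
1/(l(-29) + √(49560 + 33715)) = 1/(-7/5*(-29) + √(49560 + 33715)) = 1/(203/5 + √83275) = 1/(203/5 + 5*√3331)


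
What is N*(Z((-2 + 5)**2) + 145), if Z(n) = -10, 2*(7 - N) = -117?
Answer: 17685/2 ≈ 8842.5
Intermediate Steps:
N = 131/2 (N = 7 - 1/2*(-117) = 7 + 117/2 = 131/2 ≈ 65.500)
N*(Z((-2 + 5)**2) + 145) = 131*(-10 + 145)/2 = (131/2)*135 = 17685/2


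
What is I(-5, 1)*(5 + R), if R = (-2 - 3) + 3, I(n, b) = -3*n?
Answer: 45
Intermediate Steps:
R = -2 (R = -5 + 3 = -2)
I(-5, 1)*(5 + R) = (-3*(-5))*(5 - 2) = 15*3 = 45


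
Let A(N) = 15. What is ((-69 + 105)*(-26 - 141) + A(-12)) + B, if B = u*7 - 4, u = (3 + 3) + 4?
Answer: -5931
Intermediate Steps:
u = 10 (u = 6 + 4 = 10)
B = 66 (B = 10*7 - 4 = 70 - 4 = 66)
((-69 + 105)*(-26 - 141) + A(-12)) + B = ((-69 + 105)*(-26 - 141) + 15) + 66 = (36*(-167) + 15) + 66 = (-6012 + 15) + 66 = -5997 + 66 = -5931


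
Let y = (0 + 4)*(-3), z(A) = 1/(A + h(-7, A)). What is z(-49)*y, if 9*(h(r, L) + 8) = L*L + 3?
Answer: -108/1891 ≈ -0.057113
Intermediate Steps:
h(r, L) = -23/3 + L²/9 (h(r, L) = -8 + (L*L + 3)/9 = -8 + (L² + 3)/9 = -8 + (3 + L²)/9 = -8 + (⅓ + L²/9) = -23/3 + L²/9)
z(A) = 1/(-23/3 + A + A²/9) (z(A) = 1/(A + (-23/3 + A²/9)) = 1/(-23/3 + A + A²/9))
y = -12 (y = 4*(-3) = -12)
z(-49)*y = (9/(-69 + (-49)² + 9*(-49)))*(-12) = (9/(-69 + 2401 - 441))*(-12) = (9/1891)*(-12) = -108/1891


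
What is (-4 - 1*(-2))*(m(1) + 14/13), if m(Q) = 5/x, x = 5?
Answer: -54/13 ≈ -4.1538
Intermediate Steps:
m(Q) = 1 (m(Q) = 5/5 = 5*(⅕) = 1)
(-4 - 1*(-2))*(m(1) + 14/13) = (-4 - 1*(-2))*(1 + 14/13) = (-4 + 2)*(1 + 14*(1/13)) = -2*(1 + 14/13) = -2*27/13 = -54/13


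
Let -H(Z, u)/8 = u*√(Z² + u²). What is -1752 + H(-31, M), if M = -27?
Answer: -1752 + 2808*√10 ≈ 7127.7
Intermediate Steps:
H(Z, u) = -8*u*√(Z² + u²)
-1752 + H(-31, M) = -1752 - 8*(-27)*√((-31)² + (-27)²) = -1752 - 8*(-27)*√(961 + 729) = -1752 - 8*(-27)*√1690 = -1752 - 8*(-27)*13*√10 = -1752 + 2808*√10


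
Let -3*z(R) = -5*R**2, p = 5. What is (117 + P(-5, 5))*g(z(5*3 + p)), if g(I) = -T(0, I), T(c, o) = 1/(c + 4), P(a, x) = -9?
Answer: -27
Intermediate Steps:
z(R) = 5*R**2/3 (z(R) = -(-5)*R**2/3 = 5*R**2/3)
T(c, o) = 1/(4 + c)
g(I) = -1/4 (g(I) = -1/(4 + 0) = -1/4)
(117 + P(-5, 5))*g(z(5*3 + p)) = (117 - 9)*(-1/4) = 108*(-1/4) = -27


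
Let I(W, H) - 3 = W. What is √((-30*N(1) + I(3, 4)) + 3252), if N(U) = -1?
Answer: 2*√822 ≈ 57.341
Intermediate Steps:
I(W, H) = 3 + W
√((-30*N(1) + I(3, 4)) + 3252) = √((-30*(-1) + (3 + 3)) + 3252) = √((30 + 6) + 3252) = √(36 + 3252) = √3288 = 2*√822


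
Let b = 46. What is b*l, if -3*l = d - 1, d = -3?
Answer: 184/3 ≈ 61.333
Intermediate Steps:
l = 4/3 (l = -(-3 - 1)/3 = -⅓*(-4) = 4/3 ≈ 1.3333)
b*l = 46*(4/3) = 184/3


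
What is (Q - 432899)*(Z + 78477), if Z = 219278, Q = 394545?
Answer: -11420095270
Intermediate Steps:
(Q - 432899)*(Z + 78477) = (394545 - 432899)*(219278 + 78477) = -38354*297755 = -11420095270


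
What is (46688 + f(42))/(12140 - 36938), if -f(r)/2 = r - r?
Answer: -23344/12399 ≈ -1.8827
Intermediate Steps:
f(r) = 0 (f(r) = -2*(r - r) = -2*0 = 0)
(46688 + f(42))/(12140 - 36938) = (46688 + 0)/(12140 - 36938) = 46688/(-24798) = 46688*(-1/24798) = -23344/12399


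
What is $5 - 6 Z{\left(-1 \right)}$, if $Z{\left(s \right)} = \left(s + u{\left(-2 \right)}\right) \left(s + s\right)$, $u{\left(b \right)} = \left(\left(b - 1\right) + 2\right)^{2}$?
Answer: $5$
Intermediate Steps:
$u{\left(b \right)} = \left(1 + b\right)^{2}$ ($u{\left(b \right)} = \left(\left(-1 + b\right) + 2\right)^{2} = \left(1 + b\right)^{2}$)
$Z{\left(s \right)} = 2 s \left(1 + s\right)$ ($Z{\left(s \right)} = \left(s + \left(1 - 2\right)^{2}\right) \left(s + s\right) = \left(s + \left(-1\right)^{2}\right) 2 s = \left(s + 1\right) 2 s = \left(1 + s\right) 2 s = 2 s \left(1 + s\right)$)
$5 - 6 Z{\left(-1 \right)} = 5 - 6 \cdot 2 \left(-1\right) \left(1 - 1\right) = 5 - 6 \cdot 2 \left(-1\right) 0 = 5 - 0 = 5 + 0 = 5$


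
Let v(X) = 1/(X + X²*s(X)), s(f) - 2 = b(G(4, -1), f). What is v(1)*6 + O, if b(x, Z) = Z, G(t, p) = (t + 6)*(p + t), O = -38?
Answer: -73/2 ≈ -36.500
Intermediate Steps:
G(t, p) = (6 + t)*(p + t)
s(f) = 2 + f
v(X) = 1/(X + X²*(2 + X))
v(1)*6 + O = (1/(1*(1 + 1*(2 + 1))))*6 - 38 = (1/(1 + 1*3))*6 - 38 = (1/(1 + 3))*6 - 38 = (1/4)*6 - 38 = (1*(¼))*6 - 38 = (¼)*6 - 38 = 3/2 - 38 = -73/2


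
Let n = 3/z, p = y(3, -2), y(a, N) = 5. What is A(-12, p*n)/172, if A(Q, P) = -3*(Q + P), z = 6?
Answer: 57/344 ≈ 0.16570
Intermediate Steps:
p = 5
n = ½ (n = 3/6 = 3*(⅙) = ½ ≈ 0.50000)
A(Q, P) = -3*P - 3*Q (A(Q, P) = -3*(P + Q) = -3*P - 3*Q)
A(-12, p*n)/172 = (-15/2 - 3*(-12))/172 = (-3*5/2 + 36)*(1/172) = (-15/2 + 36)*(1/172) = (57/2)*(1/172) = 57/344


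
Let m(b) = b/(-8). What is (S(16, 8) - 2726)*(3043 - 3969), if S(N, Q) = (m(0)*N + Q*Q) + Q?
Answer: 2457604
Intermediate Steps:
m(b) = -b/8 (m(b) = b*(-⅛) = -b/8)
S(N, Q) = Q + Q² (S(N, Q) = ((-⅛*0)*N + Q*Q) + Q = (0*N + Q²) + Q = (0 + Q²) + Q = Q² + Q = Q + Q²)
(S(16, 8) - 2726)*(3043 - 3969) = (8*(1 + 8) - 2726)*(3043 - 3969) = (8*9 - 2726)*(-926) = (72 - 2726)*(-926) = -2654*(-926) = 2457604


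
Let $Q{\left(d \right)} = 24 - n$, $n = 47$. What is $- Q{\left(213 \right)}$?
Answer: $23$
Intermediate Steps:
$Q{\left(d \right)} = -23$ ($Q{\left(d \right)} = 24 - 47 = -23$)
$- Q{\left(213 \right)} = \left(-1\right) \left(-23\right) = 23$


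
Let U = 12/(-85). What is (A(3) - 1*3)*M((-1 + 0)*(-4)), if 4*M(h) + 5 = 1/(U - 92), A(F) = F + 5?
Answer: -196225/31328 ≈ -6.2636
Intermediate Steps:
U = -12/85 (U = 12*(-1/85) = -12/85 ≈ -0.14118)
A(F) = 5 + F
M(h) = -39245/31328 (M(h) = -5/4 + 1/(4*(-12/85 - 92)) = -5/4 + 1/(4*(-7832/85)) = -5/4 + (¼)*(-85/7832) = -5/4 - 85/31328 = -39245/31328)
(A(3) - 1*3)*M((-1 + 0)*(-4)) = ((5 + 3) - 1*3)*(-39245/31328) = (8 - 3)*(-39245/31328) = 5*(-39245/31328) = -196225/31328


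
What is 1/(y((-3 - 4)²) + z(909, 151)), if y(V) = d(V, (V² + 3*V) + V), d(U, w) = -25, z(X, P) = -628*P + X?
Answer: -1/93944 ≈ -1.0645e-5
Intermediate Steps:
z(X, P) = X - 628*P
y(V) = -25
1/(y((-3 - 4)²) + z(909, 151)) = 1/(-25 + (909 - 628*151)) = 1/(-25 + (909 - 94828)) = 1/(-25 - 93919) = 1/(-93944) = -1/93944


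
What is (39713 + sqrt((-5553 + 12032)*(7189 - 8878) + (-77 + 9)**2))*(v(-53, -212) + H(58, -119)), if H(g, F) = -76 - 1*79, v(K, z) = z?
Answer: -14574671 - 367*I*sqrt(10938407) ≈ -1.4575e+7 - 1.2138e+6*I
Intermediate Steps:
H(g, F) = -155 (H(g, F) = -76 - 79 = -155)
(39713 + sqrt((-5553 + 12032)*(7189 - 8878) + (-77 + 9)**2))*(v(-53, -212) + H(58, -119)) = (39713 + sqrt((-5553 + 12032)*(7189 - 8878) + (-77 + 9)**2))*(-212 - 155) = (39713 + sqrt(6479*(-1689) + (-68)**2))*(-367) = (39713 + sqrt(-10943031 + 4624))*(-367) = (39713 + sqrt(-10938407))*(-367) = (39713 + I*sqrt(10938407))*(-367) = -14574671 - 367*I*sqrt(10938407)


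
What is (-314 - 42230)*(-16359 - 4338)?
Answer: 880533168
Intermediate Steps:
(-314 - 42230)*(-16359 - 4338) = -42544*(-20697) = 880533168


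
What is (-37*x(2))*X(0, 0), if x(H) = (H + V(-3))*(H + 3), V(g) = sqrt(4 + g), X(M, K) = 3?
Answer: -1665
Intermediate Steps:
x(H) = (1 + H)*(3 + H) (x(H) = (H + sqrt(4 - 3))*(H + 3) = (H + sqrt(1))*(3 + H) = (H + 1)*(3 + H) = (1 + H)*(3 + H))
(-37*x(2))*X(0, 0) = -37*(3 + 2**2 + 4*2)*3 = -37*(3 + 4 + 8)*3 = -37*15*3 = -555*3 = -1665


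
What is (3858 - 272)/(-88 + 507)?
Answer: 3586/419 ≈ 8.5585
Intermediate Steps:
(3858 - 272)/(-88 + 507) = 3586/419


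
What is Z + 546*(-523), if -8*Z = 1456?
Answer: -285740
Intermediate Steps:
Z = -182 (Z = -⅛*1456 = -182)
Z + 546*(-523) = -182 + 546*(-523) = -182 - 285558 = -285740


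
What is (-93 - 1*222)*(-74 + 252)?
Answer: -56070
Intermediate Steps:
(-93 - 1*222)*(-74 + 252) = (-93 - 222)*178 = -315*178 = -56070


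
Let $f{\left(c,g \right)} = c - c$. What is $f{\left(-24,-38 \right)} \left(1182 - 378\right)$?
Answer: $0$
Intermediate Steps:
$f{\left(c,g \right)} = 0$
$f{\left(-24,-38 \right)} \left(1182 - 378\right) = 0 \left(1182 - 378\right) = 0 \cdot 804 = 0$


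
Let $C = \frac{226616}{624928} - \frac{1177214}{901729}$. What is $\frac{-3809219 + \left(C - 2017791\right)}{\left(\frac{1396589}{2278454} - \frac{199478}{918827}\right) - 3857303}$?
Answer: $\frac{429641164792027087021781890049}{284409279482404306132919723606} \approx 1.5106$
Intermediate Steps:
$C = - \frac{66415971441}{70439462564}$ ($C = 226616 \cdot \frac{1}{624928} - \frac{1177214}{901729} = \frac{28327}{78116} - \frac{1177214}{901729} = - \frac{66415971441}{70439462564} \approx -0.94288$)
$\frac{-3809219 + \left(C - 2017791\right)}{\left(\frac{1396589}{2278454} - \frac{199478}{918827}\right) - 3857303} = \frac{-3809219 - \frac{142132180022447565}{70439462564}}{\left(\frac{1396589}{2278454} - \frac{199478}{918827}\right) - 3857303} = - \frac{410451519171025081}{70439462564 \left(\frac{828722234091}{2093505053458} - 3857303\right)} = - \frac{410451519171025081}{70439462564 \left(- \frac{8075282494496469683}{2093505053458}\right)} = \left(- \frac{410451519171025081}{70439462564}\right) \left(- \frac{2093505053458}{8075282494496469683}\right) = \frac{429641164792027087021781890049}{284409279482404306132919723606}$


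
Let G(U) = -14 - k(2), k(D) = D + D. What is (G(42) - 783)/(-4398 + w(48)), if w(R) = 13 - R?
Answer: 801/4433 ≈ 0.18069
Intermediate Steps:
k(D) = 2*D
G(U) = -18 (G(U) = -14 - 2*2 = -14 - 1*4 = -14 - 4 = -18)
(G(42) - 783)/(-4398 + w(48)) = (-18 - 783)/(-4398 + (13 - 1*48)) = -801/(-4398 + (13 - 48)) = -801/(-4398 - 35) = -801/(-4433) = -801*(-1/4433) = 801/4433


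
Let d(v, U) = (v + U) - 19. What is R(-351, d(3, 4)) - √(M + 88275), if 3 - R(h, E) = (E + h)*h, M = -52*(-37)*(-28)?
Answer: -127410 - √34403 ≈ -1.2760e+5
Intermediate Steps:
d(v, U) = -19 + U + v (d(v, U) = (U + v) - 19 = -19 + U + v)
M = -53872 (M = 1924*(-28) = -53872)
R(h, E) = 3 - h*(E + h) (R(h, E) = 3 - (E + h)*h = 3 - h*(E + h))
R(-351, d(3, 4)) - √(M + 88275) = (3 - 1*(-351)² - 1*(-19 + 4 + 3)*(-351)) - √(-53872 + 88275) = (3 - 1*123201 - 1*(-12)*(-351)) - √34403 = (3 - 123201 - 4212) - √34403 = -127410 - √34403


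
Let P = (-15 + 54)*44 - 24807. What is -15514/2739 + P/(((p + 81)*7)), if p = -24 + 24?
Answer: -8004743/172557 ≈ -46.389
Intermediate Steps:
p = 0
P = -23091 (P = 39*44 - 24807 = 1716 - 24807 = -23091)
-15514/2739 + P/(((p + 81)*7)) = -15514/2739 - 23091*1/(7*(0 + 81)) = -15514*1/2739 - 23091/(81*7) = -15514/2739 - 23091/567 = -15514/2739 - 23091*1/567 = -15514/2739 - 7697/189 = -8004743/172557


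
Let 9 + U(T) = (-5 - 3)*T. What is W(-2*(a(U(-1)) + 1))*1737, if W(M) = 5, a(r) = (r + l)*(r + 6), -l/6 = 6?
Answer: 8685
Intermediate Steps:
U(T) = -9 - 8*T (U(T) = -9 + (-5 - 3)*T = -9 - 8*T)
l = -36 (l = -6*6 = -36)
a(r) = (-36 + r)*(6 + r) (a(r) = (r - 36)*(r + 6) = (-36 + r)*(6 + r))
W(-2*(a(U(-1)) + 1))*1737 = 5*1737 = 8685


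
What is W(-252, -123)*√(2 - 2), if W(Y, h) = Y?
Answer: 0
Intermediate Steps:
W(-252, -123)*√(2 - 2) = -252*√(2 - 2) = -252*√0 = -252*0 = 0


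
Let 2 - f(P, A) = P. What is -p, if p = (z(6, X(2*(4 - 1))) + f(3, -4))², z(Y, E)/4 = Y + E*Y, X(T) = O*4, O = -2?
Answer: -28561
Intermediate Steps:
f(P, A) = 2 - P
X(T) = -8 (X(T) = -2*4 = -8)
z(Y, E) = 4*Y + 4*E*Y (z(Y, E) = 4*(Y + E*Y) = 4*Y + 4*E*Y)
p = 28561 (p = (4*6*(1 - 8) + (2 - 1*3))² = (4*6*(-7) + (2 - 3))² = (-168 - 1)² = (-169)² = 28561)
-p = -1*28561 = -28561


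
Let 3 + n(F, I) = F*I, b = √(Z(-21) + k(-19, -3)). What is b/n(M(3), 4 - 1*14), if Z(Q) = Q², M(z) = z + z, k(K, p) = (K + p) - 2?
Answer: -√417/63 ≈ -0.32414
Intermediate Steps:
k(K, p) = -2 + K + p
M(z) = 2*z
b = √417 (b = √((-21)² + (-2 - 19 - 3)) = √(441 - 24) = √417 ≈ 20.421)
n(F, I) = -3 + F*I
b/n(M(3), 4 - 1*14) = √417/(-3 + (2*3)*(4 - 1*14)) = √417/(-3 + 6*(4 - 14)) = √417/(-3 + 6*(-10)) = √417/(-3 - 60) = √417/(-63) = √417*(-1/63) = -√417/63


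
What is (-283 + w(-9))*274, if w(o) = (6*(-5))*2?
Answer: -93982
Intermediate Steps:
w(o) = -60 (w(o) = -30*2 = -60)
(-283 + w(-9))*274 = (-283 - 60)*274 = -343*274 = -93982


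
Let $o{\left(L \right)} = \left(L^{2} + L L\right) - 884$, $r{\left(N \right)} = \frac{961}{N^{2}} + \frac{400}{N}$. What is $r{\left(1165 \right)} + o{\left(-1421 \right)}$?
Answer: $\frac{5479929412511}{1357225} \approx 4.0376 \cdot 10^{6}$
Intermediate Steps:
$r{\left(N \right)} = \frac{400}{N} + \frac{961}{N^{2}}$ ($r{\left(N \right)} = \frac{961}{N^{2}} + \frac{400}{N} = \frac{400}{N} + \frac{961}{N^{2}}$)
$o{\left(L \right)} = -884 + 2 L^{2}$ ($o{\left(L \right)} = \left(L^{2} + L^{2}\right) - 884 = 2 L^{2} - 884 = -884 + 2 L^{2}$)
$r{\left(1165 \right)} + o{\left(-1421 \right)} = \frac{961 + 400 \cdot 1165}{1357225} - \left(884 - 2 \left(-1421\right)^{2}\right) = \frac{961 + 466000}{1357225} + \left(-884 + 2 \cdot 2019241\right) = \frac{1}{1357225} \cdot 466961 + \left(-884 + 4038482\right) = \frac{466961}{1357225} + 4037598 = \frac{5479929412511}{1357225}$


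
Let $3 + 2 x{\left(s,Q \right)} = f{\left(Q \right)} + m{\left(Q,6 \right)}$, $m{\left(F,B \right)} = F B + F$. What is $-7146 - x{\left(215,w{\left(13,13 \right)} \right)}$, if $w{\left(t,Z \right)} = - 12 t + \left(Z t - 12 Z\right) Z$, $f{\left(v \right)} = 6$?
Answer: $-7193$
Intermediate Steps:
$m{\left(F,B \right)} = F + B F$ ($m{\left(F,B \right)} = B F + F = F + B F$)
$w{\left(t,Z \right)} = - 12 t + Z \left(- 12 Z + Z t\right)$ ($w{\left(t,Z \right)} = - 12 t + \left(- 12 Z + Z t\right) Z = - 12 t + Z \left(- 12 Z + Z t\right)$)
$x{\left(s,Q \right)} = \frac{3}{2} + \frac{7 Q}{2}$ ($x{\left(s,Q \right)} = - \frac{3}{2} + \frac{6 + Q \left(1 + 6\right)}{2} = - \frac{3}{2} + \frac{6 + Q 7}{2} = - \frac{3}{2} + \frac{6 + 7 Q}{2} = - \frac{3}{2} + \left(3 + \frac{7 Q}{2}\right) = \frac{3}{2} + \frac{7 Q}{2}$)
$-7146 - x{\left(215,w{\left(13,13 \right)} \right)} = -7146 - \left(\frac{3}{2} + \frac{7 \left(\left(-12\right) 13 - 12 \cdot 13^{2} + 13 \cdot 13^{2}\right)}{2}\right) = -7146 - \left(\frac{3}{2} + \frac{7 \left(-156 - 2028 + 13 \cdot 169\right)}{2}\right) = -7146 - \left(\frac{3}{2} + \frac{7 \left(-156 - 2028 + 2197\right)}{2}\right) = -7146 - \left(\frac{3}{2} + \frac{7}{2} \cdot 13\right) = -7146 - \left(\frac{3}{2} + \frac{91}{2}\right) = -7146 - 47 = -7193$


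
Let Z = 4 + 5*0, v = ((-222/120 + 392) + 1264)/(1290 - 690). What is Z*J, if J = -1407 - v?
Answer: -16917083/3000 ≈ -5639.0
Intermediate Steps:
v = 33083/12000 (v = ((-222*1/120 + 392) + 1264)/600 = ((-37/20 + 392) + 1264)*(1/600) = (7803/20 + 1264)*(1/600) = (33083/20)*(1/600) = 33083/12000 ≈ 2.7569)
Z = 4 (Z = 4 + 0 = 4)
J = -16917083/12000 (J = -1407 - 1*33083/12000 = -1407 - 33083/12000 = -16917083/12000 ≈ -1409.8)
Z*J = 4*(-16917083/12000) = -16917083/3000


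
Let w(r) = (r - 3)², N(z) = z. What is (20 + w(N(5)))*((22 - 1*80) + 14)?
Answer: -1056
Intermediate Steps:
w(r) = (-3 + r)²
(20 + w(N(5)))*((22 - 1*80) + 14) = (20 + (-3 + 5)²)*((22 - 1*80) + 14) = (20 + 2²)*((22 - 80) + 14) = (20 + 4)*(-58 + 14) = 24*(-44) = -1056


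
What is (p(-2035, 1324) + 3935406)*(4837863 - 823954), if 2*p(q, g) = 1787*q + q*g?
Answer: 6181126844643/2 ≈ 3.0906e+12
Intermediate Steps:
p(q, g) = 1787*q/2 + g*q/2 (p(q, g) = (1787*q + q*g)/2 = (1787*q + g*q)/2 = 1787*q/2 + g*q/2)
(p(-2035, 1324) + 3935406)*(4837863 - 823954) = ((½)*(-2035)*(1787 + 1324) + 3935406)*(4837863 - 823954) = ((½)*(-2035)*3111 + 3935406)*4013909 = (-6330885/2 + 3935406)*4013909 = (1539927/2)*4013909 = 6181126844643/2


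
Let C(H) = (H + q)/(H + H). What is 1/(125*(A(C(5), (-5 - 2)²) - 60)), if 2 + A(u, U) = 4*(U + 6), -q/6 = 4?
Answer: 1/19750 ≈ 5.0633e-5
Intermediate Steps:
q = -24 (q = -6*4 = -24)
C(H) = (-24 + H)/(2*H) (C(H) = (H - 24)/(H + H) = (-24 + H)/((2*H)) = (-24 + H)*(1/(2*H)) = (-24 + H)/(2*H))
A(u, U) = 22 + 4*U (A(u, U) = -2 + 4*(U + 6) = -2 + 4*(6 + U) = -2 + (24 + 4*U) = 22 + 4*U)
1/(125*(A(C(5), (-5 - 2)²) - 60)) = 1/(125*((22 + 4*(-5 - 2)²) - 60)) = 1/(125*((22 + 4*(-7)²) - 60)) = 1/(125*((22 + 4*49) - 60)) = 1/(125*((22 + 196) - 60)) = 1/(125*(218 - 60)) = 1/(125*158) = 1/19750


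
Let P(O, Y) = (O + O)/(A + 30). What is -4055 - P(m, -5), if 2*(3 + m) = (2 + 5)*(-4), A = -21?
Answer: -36461/9 ≈ -4051.2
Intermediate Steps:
m = -17 (m = -3 + ((2 + 5)*(-4))/2 = -3 + (7*(-4))/2 = -3 + (½)*(-28) = -3 - 14 = -17)
P(O, Y) = 2*O/9 (P(O, Y) = (O + O)/(-21 + 30) = (2*O)/9 = (2*O)*(⅑) = 2*O/9)
-4055 - P(m, -5) = -4055 - 2*(-17)/9 = -4055 - 1*(-34/9) = -4055 + 34/9 = -36461/9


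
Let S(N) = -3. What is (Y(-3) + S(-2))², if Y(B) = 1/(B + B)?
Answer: 361/36 ≈ 10.028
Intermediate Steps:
Y(B) = 1/(2*B)
(Y(-3) + S(-2))² = ((½)/(-3) - 3)² = ((½)*(-⅓) - 3)² = (-⅙ - 3)² = (-19/6)² = 361/36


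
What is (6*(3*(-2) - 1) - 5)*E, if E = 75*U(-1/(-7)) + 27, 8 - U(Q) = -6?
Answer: -50619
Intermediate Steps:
U(Q) = 14 (U(Q) = 8 - 1*(-6) = 8 + 6 = 14)
E = 1077 (E = 75*14 + 27 = 1050 + 27 = 1077)
(6*(3*(-2) - 1) - 5)*E = (6*(3*(-2) - 1) - 5)*1077 = (6*(-6 - 1) - 5)*1077 = (6*(-7) - 5)*1077 = (-42 - 5)*1077 = -47*1077 = -50619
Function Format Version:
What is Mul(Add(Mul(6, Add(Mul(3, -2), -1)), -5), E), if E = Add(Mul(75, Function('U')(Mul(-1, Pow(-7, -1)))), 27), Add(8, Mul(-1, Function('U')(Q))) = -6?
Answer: -50619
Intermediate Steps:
Function('U')(Q) = 14 (Function('U')(Q) = Add(8, Mul(-1, -6)) = Add(8, 6) = 14)
E = 1077 (E = Add(Mul(75, 14), 27) = Add(1050, 27) = 1077)
Mul(Add(Mul(6, Add(Mul(3, -2), -1)), -5), E) = Mul(Add(Mul(6, Add(Mul(3, -2), -1)), -5), 1077) = Mul(Add(Mul(6, Add(-6, -1)), -5), 1077) = Mul(Add(Mul(6, -7), -5), 1077) = Mul(Add(-42, -5), 1077) = Mul(-47, 1077) = -50619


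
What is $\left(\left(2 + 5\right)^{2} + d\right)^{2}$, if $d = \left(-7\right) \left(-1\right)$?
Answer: $3136$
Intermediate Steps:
$d = 7$
$\left(\left(2 + 5\right)^{2} + d\right)^{2} = \left(\left(2 + 5\right)^{2} + 7\right)^{2} = \left(7^{2} + 7\right)^{2} = \left(49 + 7\right)^{2} = 56^{2} = 3136$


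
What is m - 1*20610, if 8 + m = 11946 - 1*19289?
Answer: -27961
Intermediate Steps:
m = -7351 (m = -8 + (11946 - 1*19289) = -8 + (11946 - 19289) = -8 - 7343 = -7351)
m - 1*20610 = -7351 - 1*20610 = -7351 - 20610 = -27961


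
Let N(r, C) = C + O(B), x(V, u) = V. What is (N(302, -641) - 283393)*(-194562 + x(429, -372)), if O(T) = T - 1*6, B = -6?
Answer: 55142702118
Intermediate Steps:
O(T) = -6 + T (O(T) = T - 6 = -6 + T)
N(r, C) = -12 + C (N(r, C) = C + (-6 - 6) = C - 12 = -12 + C)
(N(302, -641) - 283393)*(-194562 + x(429, -372)) = ((-12 - 641) - 283393)*(-194562 + 429) = (-653 - 283393)*(-194133) = -284046*(-194133) = 55142702118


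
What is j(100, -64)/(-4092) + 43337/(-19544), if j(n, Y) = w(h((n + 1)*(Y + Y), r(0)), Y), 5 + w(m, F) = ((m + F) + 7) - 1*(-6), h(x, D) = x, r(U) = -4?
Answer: 909813/952072 ≈ 0.95561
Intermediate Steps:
w(m, F) = 8 + F + m (w(m, F) = -5 + (((m + F) + 7) - 1*(-6)) = -5 + (((F + m) + 7) + 6) = -5 + ((7 + F + m) + 6) = -5 + (13 + F + m) = 8 + F + m)
j(n, Y) = 8 + Y + 2*Y*(1 + n) (j(n, Y) = 8 + Y + (n + 1)*(Y + Y) = 8 + Y + (1 + n)*(2*Y) = 8 + Y + 2*Y*(1 + n))
j(100, -64)/(-4092) + 43337/(-19544) = (8 - 64 + 2*(-64)*(1 + 100))/(-4092) + 43337/(-19544) = (8 - 64 + 2*(-64)*101)*(-1/4092) + 43337*(-1/19544) = (8 - 64 - 12928)*(-1/4092) - 6191/2792 = -12984*(-1/4092) - 6191/2792 = 1082/341 - 6191/2792 = 909813/952072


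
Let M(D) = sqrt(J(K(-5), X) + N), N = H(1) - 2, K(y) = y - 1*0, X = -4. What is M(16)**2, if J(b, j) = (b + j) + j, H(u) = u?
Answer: -14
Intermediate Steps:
K(y) = y (K(y) = y + 0 = y)
J(b, j) = b + 2*j
N = -1 (N = 1 - 2 = -1)
M(D) = I*sqrt(14) (M(D) = sqrt((-5 + 2*(-4)) - 1) = sqrt((-5 - 8) - 1) = sqrt(-13 - 1) = sqrt(-14) = I*sqrt(14))
M(16)**2 = (I*sqrt(14))**2 = -14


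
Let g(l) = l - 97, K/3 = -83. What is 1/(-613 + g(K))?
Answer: -1/959 ≈ -0.0010428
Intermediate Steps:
K = -249 (K = 3*(-83) = -249)
g(l) = -97 + l
1/(-613 + g(K)) = 1/(-613 + (-97 - 249)) = 1/(-613 - 346) = 1/(-959) = -1/959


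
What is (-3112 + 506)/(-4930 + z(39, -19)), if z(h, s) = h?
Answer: 2606/4891 ≈ 0.53281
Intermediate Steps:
(-3112 + 506)/(-4930 + z(39, -19)) = (-3112 + 506)/(-4930 + 39) = -2606/(-4891) = -2606*(-1/4891) = 2606/4891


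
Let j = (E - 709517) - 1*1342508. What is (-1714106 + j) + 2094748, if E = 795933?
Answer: -875450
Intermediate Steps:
j = -1256092 (j = (795933 - 709517) - 1*1342508 = 86416 - 1342508 = -1256092)
(-1714106 + j) + 2094748 = (-1714106 - 1256092) + 2094748 = -2970198 + 2094748 = -875450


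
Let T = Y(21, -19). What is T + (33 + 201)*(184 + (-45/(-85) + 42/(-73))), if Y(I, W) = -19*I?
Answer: 52923999/1241 ≈ 42646.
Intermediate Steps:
T = -399 (T = -19*21 = -399)
T + (33 + 201)*(184 + (-45/(-85) + 42/(-73))) = -399 + (33 + 201)*(184 + (-45/(-85) + 42/(-73))) = -399 + 234*(184 + (-45*(-1/85) + 42*(-1/73))) = -399 + 234*(184 + (9/17 - 42/73)) = -399 + 234*(184 - 57/1241) = -399 + 234*(228287/1241) = -399 + 53419158/1241 = 52923999/1241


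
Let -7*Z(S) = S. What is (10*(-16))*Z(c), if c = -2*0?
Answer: 0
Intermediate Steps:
c = 0
Z(S) = -S/7
(10*(-16))*Z(c) = (10*(-16))*(-⅐*0) = -160*0 = 0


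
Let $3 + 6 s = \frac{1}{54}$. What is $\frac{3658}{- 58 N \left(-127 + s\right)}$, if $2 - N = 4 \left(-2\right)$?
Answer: $\frac{296298}{5989805} \approx 0.049467$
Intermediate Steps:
$s = - \frac{161}{324}$ ($s = - \frac{1}{2} + \frac{1}{6 \cdot 54} = - \frac{1}{2} + \frac{1}{6} \cdot \frac{1}{54} = - \frac{1}{2} + \frac{1}{324} = - \frac{161}{324} \approx -0.49691$)
$N = 10$ ($N = 2 - 4 \left(-2\right) = 2 - -8 = 2 + 8 = 10$)
$\frac{3658}{- 58 N \left(-127 + s\right)} = \frac{3658}{\left(-58\right) 10 \left(-127 - \frac{161}{324}\right)} = \frac{3658}{\left(-580\right) \left(- \frac{41309}{324}\right)} = \frac{3658}{\frac{5989805}{81}} = 3658 \cdot \frac{81}{5989805} = \frac{296298}{5989805}$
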